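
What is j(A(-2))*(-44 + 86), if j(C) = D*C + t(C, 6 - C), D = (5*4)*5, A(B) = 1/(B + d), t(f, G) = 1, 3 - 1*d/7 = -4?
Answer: 6174/47 ≈ 131.36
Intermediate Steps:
d = 49 (d = 21 - 7*(-4) = 21 + 28 = 49)
A(B) = 1/(49 + B) (A(B) = 1/(B + 49) = 1/(49 + B))
D = 100 (D = 20*5 = 100)
j(C) = 1 + 100*C (j(C) = 100*C + 1 = 1 + 100*C)
j(A(-2))*(-44 + 86) = (1 + 100/(49 - 2))*(-44 + 86) = (1 + 100/47)*42 = (147/47)*42 = 6174/47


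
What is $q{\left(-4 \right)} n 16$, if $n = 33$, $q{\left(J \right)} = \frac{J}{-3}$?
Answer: $704$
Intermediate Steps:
$q{\left(J \right)} = - \frac{J}{3}$ ($q{\left(J \right)} = J \left(- \frac{1}{3}\right) = - \frac{J}{3}$)
$q{\left(-4 \right)} n 16 = \left(- \frac{1}{3}\right) \left(-4\right) 33 \cdot 16 = \frac{4}{3} \cdot 33 \cdot 16 = 44 \cdot 16 = 704$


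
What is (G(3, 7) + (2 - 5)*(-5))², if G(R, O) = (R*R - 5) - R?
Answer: 256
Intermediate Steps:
G(R, O) = -5 + R² - R (G(R, O) = (R² - 5) - R = (-5 + R²) - R = -5 + R² - R)
(G(3, 7) + (2 - 5)*(-5))² = ((-5 + 3² - 1*3) + (2 - 5)*(-5))² = ((-5 + 9 - 3) - 3*(-5))² = (1 + 15)² = 16² = 256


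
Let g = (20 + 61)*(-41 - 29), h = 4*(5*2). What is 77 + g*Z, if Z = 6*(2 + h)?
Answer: -1428763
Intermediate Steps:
h = 40 (h = 4*10 = 40)
Z = 252 (Z = 6*(2 + 40) = 6*42 = 252)
g = -5670 (g = 81*(-70) = -5670)
77 + g*Z = 77 - 5670*252 = 77 - 1428840 = -1428763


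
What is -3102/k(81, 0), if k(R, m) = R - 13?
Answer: -1551/34 ≈ -45.618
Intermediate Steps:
k(R, m) = -13 + R
-3102/k(81, 0) = -3102/(-13 + 81) = -3102/68 = -3102*1/68 = -1551/34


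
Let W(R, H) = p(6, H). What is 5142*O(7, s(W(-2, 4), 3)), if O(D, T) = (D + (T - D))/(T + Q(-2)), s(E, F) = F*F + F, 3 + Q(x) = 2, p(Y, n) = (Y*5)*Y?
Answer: 61704/11 ≈ 5609.5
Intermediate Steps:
p(Y, n) = 5*Y**2 (p(Y, n) = (5*Y)*Y = 5*Y**2)
Q(x) = -1 (Q(x) = -3 + 2 = -1)
W(R, H) = 180 (W(R, H) = 5*6**2 = 5*36 = 180)
s(E, F) = F + F**2 (s(E, F) = F**2 + F = F + F**2)
O(D, T) = T/(-1 + T) (O(D, T) = (D + (T - D))/(T - 1) = T/(-1 + T))
5142*O(7, s(W(-2, 4), 3)) = 5142*((3*(1 + 3))/(-1 + 3*(1 + 3))) = 5142*((3*4)/(-1 + 3*4)) = 5142*(12/(-1 + 12)) = 5142*(12/11) = 61704/11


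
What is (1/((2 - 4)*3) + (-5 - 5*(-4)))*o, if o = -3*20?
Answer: -890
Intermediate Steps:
o = -60 (o = -1*60 = -60)
(1/((2 - 4)*3) + (-5 - 5*(-4)))*o = (1/((2 - 4)*3) + (-5 - 5*(-4)))*(-60) = (1/(-2*3) + (-5 + 20))*(-60) = (1/(-6) + 15)*(-60) = (-1/6 + 15)*(-60) = (89/6)*(-60) = -890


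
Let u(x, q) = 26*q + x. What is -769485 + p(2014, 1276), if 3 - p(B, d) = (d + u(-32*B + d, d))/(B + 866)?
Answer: -27700993/36 ≈ -7.6947e+5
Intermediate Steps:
u(x, q) = x + 26*q
p(B, d) = 3 - (-32*B + 28*d)/(866 + B) (p(B, d) = 3 - (d + ((-32*B + d) + 26*d))/(B + 866) = 3 - (d + ((d - 32*B) + 26*d))/(866 + B) = 3 - (d + (-32*B + 27*d))/(866 + B) = 3 - (-32*B + 28*d)/(866 + B))
-769485 + p(2014, 1276) = -769485 + (2598 - 28*1276 + 35*2014)/(866 + 2014) = -769485 + (2598 - 35728 + 70490)/2880 = -769485 + (1/2880)*37360 = -769485 + 467/36 = -27700993/36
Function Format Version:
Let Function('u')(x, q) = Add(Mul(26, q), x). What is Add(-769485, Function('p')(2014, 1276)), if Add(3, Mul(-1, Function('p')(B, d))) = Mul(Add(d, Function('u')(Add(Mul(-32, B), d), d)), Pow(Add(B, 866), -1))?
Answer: Rational(-27700993, 36) ≈ -7.6947e+5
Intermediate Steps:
Function('u')(x, q) = Add(x, Mul(26, q))
Function('p')(B, d) = Add(3, Mul(-1, Pow(Add(866, B), -1), Add(Mul(-32, B), Mul(28, d)))) (Function('p')(B, d) = Add(3, Mul(-1, Mul(Add(d, Add(Add(Mul(-32, B), d), Mul(26, d))), Pow(Add(B, 866), -1)))) = Add(3, Mul(-1, Mul(Add(d, Add(Add(d, Mul(-32, B)), Mul(26, d))), Pow(Add(866, B), -1)))) = Add(3, Mul(-1, Mul(Add(d, Add(Mul(-32, B), Mul(27, d))), Pow(Add(866, B), -1)))) = Add(3, Mul(-1, Mul(Add(Mul(-32, B), Mul(28, d)), Pow(Add(866, B), -1)))) = Add(3, Mul(-1, Mul(Pow(Add(866, B), -1), Add(Mul(-32, B), Mul(28, d))))) = Add(3, Mul(-1, Pow(Add(866, B), -1), Add(Mul(-32, B), Mul(28, d)))))
Add(-769485, Function('p')(2014, 1276)) = Add(-769485, Mul(Pow(Add(866, 2014), -1), Add(2598, Mul(-28, 1276), Mul(35, 2014)))) = Add(-769485, Mul(Pow(2880, -1), Add(2598, -35728, 70490))) = Add(-769485, Mul(Rational(1, 2880), 37360)) = Add(-769485, Rational(467, 36)) = Rational(-27700993, 36)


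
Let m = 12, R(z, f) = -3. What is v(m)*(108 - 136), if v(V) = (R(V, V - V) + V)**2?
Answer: -2268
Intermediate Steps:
v(V) = (-3 + V)**2
v(m)*(108 - 136) = (-3 + 12)**2*(108 - 136) = 9**2*(-28) = 81*(-28) = -2268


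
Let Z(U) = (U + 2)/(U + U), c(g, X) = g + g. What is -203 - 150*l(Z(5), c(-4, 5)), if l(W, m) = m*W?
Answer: 637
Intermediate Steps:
c(g, X) = 2*g
Z(U) = (2 + U)/(2*U) (Z(U) = (2 + U)/((2*U)) = (2 + U)*(1/(2*U)) = (2 + U)/(2*U))
l(W, m) = W*m
-203 - 150*l(Z(5), c(-4, 5)) = -203 - 150*(½)*(2 + 5)/5*2*(-4) = -203 - 150*(½)*(⅕)*7*(-8) = -203 - 105*(-8) = -203 - 150*(-28/5) = -203 + 840 = 637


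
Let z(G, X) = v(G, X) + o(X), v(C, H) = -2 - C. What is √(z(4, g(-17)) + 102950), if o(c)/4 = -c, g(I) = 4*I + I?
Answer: 6*√2869 ≈ 321.38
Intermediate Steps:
g(I) = 5*I
o(c) = -4*c (o(c) = 4*(-c) = -4*c)
z(G, X) = -2 - G - 4*X (z(G, X) = (-2 - G) - 4*X = -2 - G - 4*X)
√(z(4, g(-17)) + 102950) = √((-2 - 1*4 - 20*(-17)) + 102950) = √((-2 - 4 - 4*(-85)) + 102950) = √((-2 - 4 + 340) + 102950) = √(334 + 102950) = √103284 = 6*√2869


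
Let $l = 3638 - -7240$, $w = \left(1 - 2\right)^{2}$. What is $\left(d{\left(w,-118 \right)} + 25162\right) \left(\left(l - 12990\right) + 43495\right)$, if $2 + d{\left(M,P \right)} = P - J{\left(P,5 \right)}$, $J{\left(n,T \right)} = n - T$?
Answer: $1041403195$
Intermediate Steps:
$w = 1$ ($w = \left(-1\right)^{2} = 1$)
$d{\left(M,P \right)} = 3$ ($d{\left(M,P \right)} = -2 + \left(P - \left(P - 5\right)\right) = -2 + \left(P - \left(-5 + P\right)\right) = -2 + 5 = 3$)
$l = 10878$ ($l = 3638 + 7240 = 10878$)
$\left(d{\left(w,-118 \right)} + 25162\right) \left(\left(l - 12990\right) + 43495\right) = \left(3 + 25162\right) \left(\left(10878 - 12990\right) + 43495\right) = 25165 \left(\left(10878 - 12990\right) + 43495\right) = 25165 \left(-2112 + 43495\right) = 25165 \cdot 41383 = 1041403195$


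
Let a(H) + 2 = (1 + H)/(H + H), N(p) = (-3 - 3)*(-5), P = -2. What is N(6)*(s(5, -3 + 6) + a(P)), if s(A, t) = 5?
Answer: 195/2 ≈ 97.500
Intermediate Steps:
N(p) = 30 (N(p) = -6*(-5) = 30)
a(H) = -2 + (1 + H)/(2*H) (a(H) = -2 + (1 + H)/(H + H) = -2 + (1 + H)/((2*H)) = -2 + (1 + H)*(1/(2*H)) = -2 + (1 + H)/(2*H))
N(6)*(s(5, -3 + 6) + a(P)) = 30*(5 + (½)*(1 - 3*(-2))/(-2)) = 30*(5 + (½)*(-½)*(1 + 6)) = 30*(5 + (½)*(-½)*7) = 30*(5 - 7/4) = 30*(13/4) = 195/2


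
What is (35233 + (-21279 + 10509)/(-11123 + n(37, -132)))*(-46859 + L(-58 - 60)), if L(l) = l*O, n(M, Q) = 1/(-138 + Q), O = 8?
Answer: -5058276407934589/3003211 ≈ -1.6843e+9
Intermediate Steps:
L(l) = 8*l (L(l) = l*8 = 8*l)
(35233 + (-21279 + 10509)/(-11123 + n(37, -132)))*(-46859 + L(-58 - 60)) = (35233 + (-21279 + 10509)/(-11123 + 1/(-138 - 132)))*(-46859 + 8*(-58 - 60)) = (35233 - 10770/(-11123 + 1/(-270)))*(-46859 + 8*(-118)) = (35233 - 10770/(-11123 - 1/270))*(-46859 - 944) = (35233 - 10770/(-3003211/270))*(-47803) = (35233 - 10770*(-270/3003211))*(-47803) = (35233 + 2907900/3003211)*(-47803) = (105815041063/3003211)*(-47803) = -5058276407934589/3003211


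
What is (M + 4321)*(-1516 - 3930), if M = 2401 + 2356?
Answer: -49438788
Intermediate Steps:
M = 4757
(M + 4321)*(-1516 - 3930) = (4757 + 4321)*(-1516 - 3930) = 9078*(-5446) = -49438788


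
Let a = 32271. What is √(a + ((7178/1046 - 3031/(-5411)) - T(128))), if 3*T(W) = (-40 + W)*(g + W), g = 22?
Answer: 7*√92989621702315/404279 ≈ 166.97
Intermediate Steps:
T(W) = (-40 + W)*(22 + W)/3 (T(W) = ((-40 + W)*(22 + W))/3 = (-40 + W)*(22 + W)/3)
√(a + ((7178/1046 - 3031/(-5411)) - T(128))) = √(32271 + ((7178/1046 - 3031/(-5411)) - (-880/3 - 6*128 + (⅓)*128²))) = √(32271 + ((7178*(1/1046) - 3031*(-1/5411)) - (-880/3 - 768 + (⅓)*16384))) = √(32271 + ((3589/523 + 433/773) - (-880/3 - 768 + 16384/3))) = √(32271 + (3000756/404279 - 1*4400)) = √(32271 + (3000756/404279 - 4400)) = √(32271 - 1775826844/404279) = √(11270660765/404279) = 7*√92989621702315/404279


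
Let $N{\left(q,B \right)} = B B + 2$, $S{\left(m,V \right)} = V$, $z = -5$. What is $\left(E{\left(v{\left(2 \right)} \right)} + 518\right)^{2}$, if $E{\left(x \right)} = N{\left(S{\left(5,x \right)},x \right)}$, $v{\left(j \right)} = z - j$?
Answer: $323761$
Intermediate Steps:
$v{\left(j \right)} = -5 - j$
$N{\left(q,B \right)} = 2 + B^{2}$ ($N{\left(q,B \right)} = B^{2} + 2 = 2 + B^{2}$)
$E{\left(x \right)} = 2 + x^{2}$
$\left(E{\left(v{\left(2 \right)} \right)} + 518\right)^{2} = \left(\left(2 + \left(-5 - 2\right)^{2}\right) + 518\right)^{2} = \left(\left(2 + \left(-7\right)^{2}\right) + 518\right)^{2} = \left(\left(2 + 49\right) + 518\right)^{2} = \left(51 + 518\right)^{2} = 569^{2} = 323761$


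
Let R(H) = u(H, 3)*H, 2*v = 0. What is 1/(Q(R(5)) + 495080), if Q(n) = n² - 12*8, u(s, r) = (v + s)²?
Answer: 1/510609 ≈ 1.9584e-6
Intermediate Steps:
v = 0 (v = (½)*0 = 0)
u(s, r) = s² (u(s, r) = (0 + s)² = s²)
R(H) = H³ (R(H) = H²*H = H³)
Q(n) = -96 + n² (Q(n) = n² - 96 = -96 + n²)
1/(Q(R(5)) + 495080) = 1/((-96 + (5³)²) + 495080) = 1/((-96 + 125²) + 495080) = 1/((-96 + 15625) + 495080) = 1/(15529 + 495080) = 1/510609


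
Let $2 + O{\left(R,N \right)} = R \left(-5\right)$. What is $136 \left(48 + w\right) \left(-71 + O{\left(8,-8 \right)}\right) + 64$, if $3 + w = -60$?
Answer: $230584$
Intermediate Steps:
$w = -63$ ($w = -3 - 60 = -63$)
$O{\left(R,N \right)} = -2 - 5 R$ ($O{\left(R,N \right)} = -2 + R \left(-5\right) = -2 - 5 R$)
$136 \left(48 + w\right) \left(-71 + O{\left(8,-8 \right)}\right) + 64 = 136 \left(48 - 63\right) \left(-71 - 42\right) + 64 = 136 \left(- 15 \left(-71 - 42\right)\right) + 64 = 136 \left(\left(-15\right) \left(-113\right)\right) + 64 = 136 \cdot 1695 + 64 = 230520 + 64 = 230584$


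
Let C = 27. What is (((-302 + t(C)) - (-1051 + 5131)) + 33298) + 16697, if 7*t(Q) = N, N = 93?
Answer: 319384/7 ≈ 45626.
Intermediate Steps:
t(Q) = 93/7 (t(Q) = (⅐)*93 = 93/7)
(((-302 + t(C)) - (-1051 + 5131)) + 33298) + 16697 = (((-302 + 93/7) - (-1051 + 5131)) + 33298) + 16697 = ((-2021/7 - 1*4080) + 33298) + 16697 = ((-2021/7 - 4080) + 33298) + 16697 = (-30581/7 + 33298) + 16697 = 202505/7 + 16697 = 319384/7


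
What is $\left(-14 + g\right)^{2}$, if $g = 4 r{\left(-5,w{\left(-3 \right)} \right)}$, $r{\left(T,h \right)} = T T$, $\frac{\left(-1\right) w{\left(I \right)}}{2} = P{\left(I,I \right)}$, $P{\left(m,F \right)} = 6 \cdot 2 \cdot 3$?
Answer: $7396$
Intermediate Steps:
$P{\left(m,F \right)} = 36$ ($P{\left(m,F \right)} = 12 \cdot 3 = 36$)
$w{\left(I \right)} = -72$ ($w{\left(I \right)} = \left(-2\right) 36 = -72$)
$r{\left(T,h \right)} = T^{2}$
$g = 100$ ($g = 4 \left(-5\right)^{2} = 4 \cdot 25 = 100$)
$\left(-14 + g\right)^{2} = \left(-14 + 100\right)^{2} = 86^{2} = 7396$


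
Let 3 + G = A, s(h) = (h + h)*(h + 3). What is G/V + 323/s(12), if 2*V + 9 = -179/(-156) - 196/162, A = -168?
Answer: 27942667/723240 ≈ 38.635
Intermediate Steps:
s(h) = 2*h*(3 + h) (s(h) = (2*h)*(3 + h) = 2*h*(3 + h))
V = -38171/8424 (V = -9/2 + (-179/(-156) - 196/162)/2 = -9/2 + (-179*(-1/156) - 196*1/162)/2 = -9/2 + (179/156 - 98/81)/2 = -9/2 + (1/2)*(-263/4212) = -9/2 - 263/8424 = -38171/8424 ≈ -4.5312)
G = -171 (G = -3 - 168 = -171)
G/V + 323/s(12) = -171/(-38171/8424) + 323/((2*12*(3 + 12))) = -171*(-8424/38171) + 323/((2*12*15)) = 75816/2009 + 323/360 = 27942667/723240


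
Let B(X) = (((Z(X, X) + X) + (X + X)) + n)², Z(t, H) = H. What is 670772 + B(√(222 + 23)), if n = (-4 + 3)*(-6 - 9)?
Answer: 674917 + 840*√5 ≈ 6.7680e+5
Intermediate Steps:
n = 15 (n = -1*(-15) = 15)
B(X) = (15 + 4*X)² (B(X) = (((X + X) + (X + X)) + 15)² = ((2*X + 2*X) + 15)² = (4*X + 15)² = (15 + 4*X)²)
670772 + B(√(222 + 23)) = 670772 + (15 + 4*√(222 + 23))² = 670772 + (15 + 4*√245)² = 670772 + (15 + 4*(7*√5))² = 670772 + (15 + 28*√5)²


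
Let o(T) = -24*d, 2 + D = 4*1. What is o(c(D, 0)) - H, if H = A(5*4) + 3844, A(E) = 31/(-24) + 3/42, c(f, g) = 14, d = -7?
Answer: -617363/168 ≈ -3674.8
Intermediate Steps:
D = 2 (D = -2 + 4*1 = -2 + 4 = 2)
A(E) = -205/168 (A(E) = 31*(-1/24) + 3*(1/42) = -31/24 + 1/14 = -205/168)
o(T) = 168 (o(T) = -24*(-7) = 168)
H = 645587/168 (H = -205/168 + 3844 = 645587/168 ≈ 3842.8)
o(c(D, 0)) - H = 168 - 1*645587/168 = 168 - 645587/168 = -617363/168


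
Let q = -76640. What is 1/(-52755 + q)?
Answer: -1/129395 ≈ -7.7283e-6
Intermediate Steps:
1/(-52755 + q) = 1/(-52755 - 76640) = 1/(-129395) = -1/129395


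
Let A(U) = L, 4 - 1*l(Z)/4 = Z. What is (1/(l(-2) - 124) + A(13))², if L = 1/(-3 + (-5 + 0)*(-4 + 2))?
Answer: 8649/490000 ≈ 0.017651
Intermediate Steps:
l(Z) = 16 - 4*Z
L = ⅐ (L = 1/(-3 - 5*(-2)) = 1/(-3 + 10) = 1/7 = ⅐ ≈ 0.14286)
A(U) = ⅐
(1/(l(-2) - 124) + A(13))² = (1/((16 - 4*(-2)) - 124) + ⅐)² = (1/((16 + 8) - 124) + ⅐)² = (1/(24 - 124) + ⅐)² = (1/(-100) + ⅐)² = (-1/100 + ⅐)² = (93/700)² = 8649/490000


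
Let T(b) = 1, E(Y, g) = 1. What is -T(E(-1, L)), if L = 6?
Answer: -1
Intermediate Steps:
-T(E(-1, L)) = -1*1 = -1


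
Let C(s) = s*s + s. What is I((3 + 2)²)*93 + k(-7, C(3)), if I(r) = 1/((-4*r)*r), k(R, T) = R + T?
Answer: 12407/2500 ≈ 4.9628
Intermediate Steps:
C(s) = s + s² (C(s) = s² + s = s + s²)
I(r) = -1/(4*r²) (I(r) = 1/(-4*r²) = -1/(4*r²))
I((3 + 2)²)*93 + k(-7, C(3)) = -1/(4*(3 + 2)⁴)*93 + (-7 + 3*(1 + 3)) = -1/(4*(5²)²)*93 + (-7 + 3*4) = -¼/25²*93 + (-7 + 12) = -¼*1/625*93 + 5 = -1/2500*93 + 5 = -93/2500 + 5 = 12407/2500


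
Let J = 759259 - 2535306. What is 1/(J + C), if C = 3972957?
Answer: 1/2196910 ≈ 4.5518e-7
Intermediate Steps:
J = -1776047
1/(J + C) = 1/(-1776047 + 3972957) = 1/2196910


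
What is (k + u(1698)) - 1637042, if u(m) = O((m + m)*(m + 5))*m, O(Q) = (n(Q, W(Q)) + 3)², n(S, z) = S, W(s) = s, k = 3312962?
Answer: 56794044258855858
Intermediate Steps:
O(Q) = (3 + Q)² (O(Q) = (Q + 3)² = (3 + Q)²)
u(m) = m*(3 + 2*m*(5 + m))² (u(m) = (3 + (m + m)*(m + 5))²*m = (3 + (2*m)*(5 + m))²*m = (3 + 2*m*(5 + m))²*m = m*(3 + 2*m*(5 + m))²)
(k + u(1698)) - 1637042 = (3312962 + 1698*(3 + 2*1698*(5 + 1698))²) - 1637042 = (3312962 + 1698*(3 + 2*1698*1703)²) - 1637042 = (3312962 + 1698*(3 + 5783388)²) - 1637042 = (3312962 + 1698*5783391²) - 1637042 = (3312962 + 1698*33447611458881) - 1637042 = (3312962 + 56794044257179938) - 1637042 = 56794044260492900 - 1637042 = 56794044258855858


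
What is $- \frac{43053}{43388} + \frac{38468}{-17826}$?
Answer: $- \frac{1218256181}{386717244} \approx -3.1502$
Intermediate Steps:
$- \frac{43053}{43388} + \frac{38468}{-17826} = \left(-43053\right) \frac{1}{43388} + 38468 \left(- \frac{1}{17826}\right) = - \frac{43053}{43388} - \frac{19234}{8913} = - \frac{1218256181}{386717244}$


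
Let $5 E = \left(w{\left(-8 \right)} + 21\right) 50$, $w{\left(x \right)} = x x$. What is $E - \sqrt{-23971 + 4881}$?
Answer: $850 - i \sqrt{19090} \approx 850.0 - 138.17 i$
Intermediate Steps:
$w{\left(x \right)} = x^{2}$
$E = 850$ ($E = \frac{\left(\left(-8\right)^{2} + 21\right) 50}{5} = \frac{\left(64 + 21\right) 50}{5} = \frac{85 \cdot 50}{5} = \frac{1}{5} \cdot 4250 = 850$)
$E - \sqrt{-23971 + 4881} = 850 - \sqrt{-23971 + 4881} = 850 - \sqrt{-19090} = 850 - i \sqrt{19090}$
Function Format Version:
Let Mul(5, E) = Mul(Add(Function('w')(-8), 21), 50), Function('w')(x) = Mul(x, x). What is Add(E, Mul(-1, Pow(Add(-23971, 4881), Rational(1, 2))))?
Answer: Add(850, Mul(-1, I, Pow(19090, Rational(1, 2)))) ≈ Add(850.00, Mul(-138.17, I))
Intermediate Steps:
Function('w')(x) = Pow(x, 2)
E = 850 (E = Mul(Rational(1, 5), Mul(Add(Pow(-8, 2), 21), 50)) = Mul(Rational(1, 5), Mul(Add(64, 21), 50)) = Mul(Rational(1, 5), Mul(85, 50)) = Mul(Rational(1, 5), 4250) = 850)
Add(E, Mul(-1, Pow(Add(-23971, 4881), Rational(1, 2)))) = Add(850, Mul(-1, Pow(Add(-23971, 4881), Rational(1, 2)))) = Add(850, Mul(-1, Pow(-19090, Rational(1, 2)))) = Add(850, Mul(-1, Mul(I, Pow(19090, Rational(1, 2))))) = Add(850, Mul(-1, I, Pow(19090, Rational(1, 2))))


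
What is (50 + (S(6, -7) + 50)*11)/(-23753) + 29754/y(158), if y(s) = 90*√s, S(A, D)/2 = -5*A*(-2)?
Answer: -1920/23753 + 1653*√158/790 ≈ 26.220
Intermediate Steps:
S(A, D) = 20*A (S(A, D) = 2*(-5*A*(-2)) = 2*(10*A) = 20*A)
(50 + (S(6, -7) + 50)*11)/(-23753) + 29754/y(158) = (50 + (20*6 + 50)*11)/(-23753) + 29754/((90*√158)) = (50 + (120 + 50)*11)*(-1/23753) + 29754*(√158/14220) = (50 + 170*11)*(-1/23753) + 1653*√158/790 = (50 + 1870)*(-1/23753) + 1653*√158/790 = 1920*(-1/23753) + 1653*√158/790 = -1920/23753 + 1653*√158/790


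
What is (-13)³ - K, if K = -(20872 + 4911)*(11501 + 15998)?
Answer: 709004520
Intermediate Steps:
K = -709006717 (K = -25783*27499 = -1*709006717 = -709006717)
(-13)³ - K = (-13)³ - 1*(-709006717) = -2197 + 709006717 = 709004520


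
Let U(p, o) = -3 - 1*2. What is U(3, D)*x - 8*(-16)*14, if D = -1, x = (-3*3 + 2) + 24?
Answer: 1707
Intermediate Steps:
x = 17 (x = (-9 + 2) + 24 = -7 + 24 = 17)
U(p, o) = -5 (U(p, o) = -3 - 2 = -5)
U(3, D)*x - 8*(-16)*14 = -5*17 - 8*(-16)*14 = -85 - (-128)*14 = -85 - 1*(-1792) = -85 + 1792 = 1707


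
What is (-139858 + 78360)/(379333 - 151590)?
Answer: -61498/227743 ≈ -0.27003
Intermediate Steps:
(-139858 + 78360)/(379333 - 151590) = -61498/227743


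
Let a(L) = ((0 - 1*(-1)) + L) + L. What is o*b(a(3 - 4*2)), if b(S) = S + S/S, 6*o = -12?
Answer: 16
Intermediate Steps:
o = -2 (o = (⅙)*(-12) = -2)
a(L) = 1 + 2*L (a(L) = ((0 + 1) + L) + L = (1 + L) + L = 1 + 2*L)
b(S) = 1 + S (b(S) = S + 1 = 1 + S)
o*b(a(3 - 4*2)) = -2*(1 + (1 + 2*(3 - 4*2))) = -2*(1 + (1 + 2*(3 - 8))) = -2*(1 + (1 + 2*(-5))) = -2*(1 + (1 - 10)) = -2*(1 - 9) = -2*(-8) = 16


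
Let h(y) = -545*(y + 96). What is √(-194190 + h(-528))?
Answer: 25*√66 ≈ 203.10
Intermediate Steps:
h(y) = -52320 - 545*y (h(y) = -545*(96 + y) = -52320 - 545*y)
√(-194190 + h(-528)) = √(-194190 + (-52320 - 545*(-528))) = √(-194190 + (-52320 + 287760)) = √(-194190 + 235440) = √41250 = 25*√66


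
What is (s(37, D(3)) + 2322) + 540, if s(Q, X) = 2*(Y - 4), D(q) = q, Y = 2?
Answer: 2858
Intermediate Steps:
s(Q, X) = -4 (s(Q, X) = 2*(2 - 4) = 2*(-2) = -4)
(s(37, D(3)) + 2322) + 540 = (-4 + 2322) + 540 = 2318 + 540 = 2858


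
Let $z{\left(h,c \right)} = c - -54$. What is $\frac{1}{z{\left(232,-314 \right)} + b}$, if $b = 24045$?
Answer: $\frac{1}{23785} \approx 4.2043 \cdot 10^{-5}$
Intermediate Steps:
$z{\left(h,c \right)} = 54 + c$ ($z{\left(h,c \right)} = c + 54 = 54 + c$)
$\frac{1}{z{\left(232,-314 \right)} + b} = \frac{1}{\left(54 - 314\right) + 24045} = \frac{1}{-260 + 24045} = \frac{1}{23785}$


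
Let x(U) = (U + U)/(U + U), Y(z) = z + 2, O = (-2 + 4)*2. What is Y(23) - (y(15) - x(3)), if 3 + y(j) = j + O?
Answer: 10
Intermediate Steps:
O = 4 (O = 2*2 = 4)
Y(z) = 2 + z
x(U) = 1 (x(U) = (2*U)/((2*U)) = (2*U)*(1/(2*U)) = 1)
y(j) = 1 + j (y(j) = -3 + (j + 4) = -3 + (4 + j) = 1 + j)
Y(23) - (y(15) - x(3)) = (2 + 23) - ((1 + 15) - 1*1) = 25 - (16 - 1) = 25 - 1*15 = 25 - 15 = 10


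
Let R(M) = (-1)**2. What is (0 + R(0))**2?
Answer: 1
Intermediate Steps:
R(M) = 1
(0 + R(0))**2 = (0 + 1)**2 = 1**2 = 1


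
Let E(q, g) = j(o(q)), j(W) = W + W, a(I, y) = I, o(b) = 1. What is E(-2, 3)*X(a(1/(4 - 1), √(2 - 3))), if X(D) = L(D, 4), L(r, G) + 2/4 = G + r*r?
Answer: 65/9 ≈ 7.2222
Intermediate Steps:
j(W) = 2*W
L(r, G) = -½ + G + r² (L(r, G) = -½ + (G + r*r) = -½ + (G + r²) = -½ + G + r²)
E(q, g) = 2 (E(q, g) = 2*1 = 2)
X(D) = 7/2 + D² (X(D) = -½ + 4 + D² = 7/2 + D²)
E(-2, 3)*X(a(1/(4 - 1), √(2 - 3))) = 2*(7/2 + (1/(4 - 1))²) = 2*(7/2 + (1/3)²) = 2*(7/2 + (⅓)²) = 2*(7/2 + ⅑) = 2*(65/18) = 65/9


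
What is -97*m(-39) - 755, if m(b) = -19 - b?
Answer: -2695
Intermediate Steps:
-97*m(-39) - 755 = -97*(-19 - 1*(-39)) - 755 = -97*(-19 + 39) - 755 = -97*20 - 755 = -1940 - 755 = -2695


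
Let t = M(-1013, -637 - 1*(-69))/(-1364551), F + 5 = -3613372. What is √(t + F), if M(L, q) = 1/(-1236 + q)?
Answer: I*√5474013889065959008141007/1230825002 ≈ 1900.9*I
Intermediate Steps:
F = -3613377 (F = -5 - 3613372 = -3613377)
t = 1/2461650004 (t = 1/(-1236 + (-637 - 1*(-69))*(-1364551)) = -1/1364551/(-1236 + (-637 + 69)) = -1/1364551/(-1236 - 568) = -1/1364551/(-1804) = -1/1804*(-1/1364551) = 1/2461650004 ≈ 4.0623e-10)
√(t + F) = √(1/2461650004 - 3613377) = √(-8894869506503507/2461650004) = I*√5474013889065959008141007/1230825002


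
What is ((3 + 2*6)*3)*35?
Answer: 1575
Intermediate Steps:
((3 + 2*6)*3)*35 = ((3 + 12)*3)*35 = (15*3)*35 = 45*35 = 1575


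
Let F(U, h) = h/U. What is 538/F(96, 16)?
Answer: 3228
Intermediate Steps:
538/F(96, 16) = 538/((16/96)) = 538/((16*(1/96))) = 538/(⅙) = 538*6 = 3228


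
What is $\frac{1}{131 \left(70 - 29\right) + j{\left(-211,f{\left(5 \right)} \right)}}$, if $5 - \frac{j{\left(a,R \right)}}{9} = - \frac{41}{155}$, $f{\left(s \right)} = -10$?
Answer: $\frac{155}{839849} \approx 0.00018456$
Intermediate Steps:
$j{\left(a,R \right)} = \frac{7344}{155}$ ($j{\left(a,R \right)} = 45 - 9 \left(- \frac{41}{155}\right) = 45 - 9 \left(\left(-41\right) \frac{1}{155}\right) = 45 - - \frac{369}{155} = 45 + \frac{369}{155} = \frac{7344}{155}$)
$\frac{1}{131 \left(70 - 29\right) + j{\left(-211,f{\left(5 \right)} \right)}} = \frac{1}{131 \left(70 - 29\right) + \frac{7344}{155}} = \frac{1}{131 \cdot 41 + \frac{7344}{155}} = \frac{1}{5371 + \frac{7344}{155}} = \frac{1}{\frac{839849}{155}} = \frac{155}{839849}$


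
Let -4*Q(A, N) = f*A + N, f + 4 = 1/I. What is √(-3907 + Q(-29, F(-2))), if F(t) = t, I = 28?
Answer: I*√3085229/28 ≈ 62.732*I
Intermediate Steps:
f = -111/28 (f = -4 + 1/28 = -111/28 ≈ -3.9643)
Q(A, N) = -N/4 + 111*A/112 (Q(A, N) = -(-111*A/28 + N)/4 = -(N - 111*A/28)/4 = -N/4 + 111*A/112)
√(-3907 + Q(-29, F(-2))) = √(-3907 + (-¼*(-2) + (111/112)*(-29))) = √(-3907 + (½ - 3219/112)) = √(-3907 - 3163/112) = √(-440747/112) = I*√3085229/28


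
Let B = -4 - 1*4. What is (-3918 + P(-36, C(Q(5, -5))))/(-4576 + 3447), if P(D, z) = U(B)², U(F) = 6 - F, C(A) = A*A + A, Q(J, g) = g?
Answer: 3722/1129 ≈ 3.2967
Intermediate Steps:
B = -8 (B = -4 - 4 = -8)
C(A) = A + A² (C(A) = A² + A = A + A²)
P(D, z) = 196 (P(D, z) = (6 - 1*(-8))² = (6 + 8)² = 14² = 196)
(-3918 + P(-36, C(Q(5, -5))))/(-4576 + 3447) = (-3918 + 196)/(-4576 + 3447) = -3722/(-1129) = -3722*(-1/1129) = 3722/1129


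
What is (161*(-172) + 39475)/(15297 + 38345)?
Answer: 11783/53642 ≈ 0.21966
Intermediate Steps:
(161*(-172) + 39475)/(15297 + 38345) = (-27692 + 39475)/53642 = 11783*(1/53642) = 11783/53642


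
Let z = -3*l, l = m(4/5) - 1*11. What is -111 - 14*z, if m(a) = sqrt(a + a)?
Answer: -573 + 84*sqrt(10)/5 ≈ -519.87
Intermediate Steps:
m(a) = sqrt(2)*sqrt(a) (m(a) = sqrt(2*a) = sqrt(2)*sqrt(a))
l = -11 + 2*sqrt(10)/5 (l = sqrt(2)*sqrt(4/5) - 1*11 = sqrt(2)*sqrt(4*(1/5)) - 11 = sqrt(2)*sqrt(4/5) - 11 = sqrt(2)*(2*sqrt(5)/5) - 11 = 2*sqrt(10)/5 - 11 = -11 + 2*sqrt(10)/5 ≈ -9.7351)
z = 33 - 6*sqrt(10)/5 (z = -3*(-11 + 2*sqrt(10)/5) = 33 - 6*sqrt(10)/5 ≈ 29.205)
-111 - 14*z = -111 - 14*(33 - 6*sqrt(10)/5) = -111 + (-462 + 84*sqrt(10)/5) = -573 + 84*sqrt(10)/5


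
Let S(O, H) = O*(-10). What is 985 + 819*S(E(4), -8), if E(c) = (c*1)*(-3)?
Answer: 99265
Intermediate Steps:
E(c) = -3*c (E(c) = c*(-3) = -3*c)
S(O, H) = -10*O
985 + 819*S(E(4), -8) = 985 + 819*(-(-30)*4) = 985 + 819*(-10*(-12)) = 985 + 819*120 = 985 + 98280 = 99265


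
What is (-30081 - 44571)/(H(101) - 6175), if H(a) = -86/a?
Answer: 7539852/623761 ≈ 12.088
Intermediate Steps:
(-30081 - 44571)/(H(101) - 6175) = (-30081 - 44571)/(-86/101 - 6175) = -74652/(-86*1/101 - 6175) = -74652/(-86/101 - 6175) = -74652/(-623761/101) = -74652*(-101/623761) = 7539852/623761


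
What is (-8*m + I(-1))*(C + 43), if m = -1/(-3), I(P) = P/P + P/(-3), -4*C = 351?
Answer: 179/3 ≈ 59.667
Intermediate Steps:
C = -351/4 (C = -¼*351 = -351/4 ≈ -87.750)
I(P) = 1 - P/3 (I(P) = 1 + P*(-⅓) = 1 - P/3)
m = ⅓ (m = -1*(-⅓) = ⅓ ≈ 0.33333)
(-8*m + I(-1))*(C + 43) = (-8*⅓ + (1 - ⅓*(-1)))*(-351/4 + 43) = (-8/3 + (1 + ⅓))*(-179/4) = (-8/3 + 4/3)*(-179/4) = -4/3*(-179/4) = 179/3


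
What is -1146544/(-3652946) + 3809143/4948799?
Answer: 9794304742967/9038847755927 ≈ 1.0836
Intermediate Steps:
-1146544/(-3652946) + 3809143/4948799 = -1146544*(-1/3652946) + 3809143*(1/4948799) = 573272/1826473 + 3809143/4948799 = 9794304742967/9038847755927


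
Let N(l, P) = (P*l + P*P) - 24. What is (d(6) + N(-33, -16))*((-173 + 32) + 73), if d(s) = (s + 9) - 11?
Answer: -51952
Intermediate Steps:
d(s) = -2 + s (d(s) = (9 + s) - 11 = -2 + s)
N(l, P) = -24 + P² + P*l (N(l, P) = (P*l + P²) - 24 = (P² + P*l) - 24 = -24 + P² + P*l)
(d(6) + N(-33, -16))*((-173 + 32) + 73) = ((-2 + 6) + (-24 + (-16)² - 16*(-33)))*((-173 + 32) + 73) = (4 + (-24 + 256 + 528))*(-141 + 73) = (4 + 760)*(-68) = 764*(-68) = -51952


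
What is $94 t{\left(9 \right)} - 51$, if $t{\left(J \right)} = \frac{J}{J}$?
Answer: $43$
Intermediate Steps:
$t{\left(J \right)} = 1$
$94 t{\left(9 \right)} - 51 = 94 \cdot 1 - 51 = 94 - 51 = 43$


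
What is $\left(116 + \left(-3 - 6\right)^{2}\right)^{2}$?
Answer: $38809$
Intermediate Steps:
$\left(116 + \left(-3 - 6\right)^{2}\right)^{2} = \left(116 + \left(-9\right)^{2}\right)^{2} = \left(116 + 81\right)^{2} = 197^{2} = 38809$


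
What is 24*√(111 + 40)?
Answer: 24*√151 ≈ 294.92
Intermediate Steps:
24*√(111 + 40) = 24*√151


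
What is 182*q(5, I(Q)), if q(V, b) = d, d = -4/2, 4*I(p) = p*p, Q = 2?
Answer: -364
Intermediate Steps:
I(p) = p**2/4 (I(p) = (p*p)/4 = p**2/4)
d = -2 (d = -4*1/2 = -2)
q(V, b) = -2
182*q(5, I(Q)) = 182*(-2) = -364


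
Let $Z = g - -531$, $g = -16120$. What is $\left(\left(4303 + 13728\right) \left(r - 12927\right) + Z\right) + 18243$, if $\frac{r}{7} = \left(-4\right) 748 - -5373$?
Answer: $67438594$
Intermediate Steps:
$Z = -15589$ ($Z = -16120 - -531 = -16120 + 531 = -15589$)
$r = 16667$ ($r = 7 \left(\left(-4\right) 748 - -5373\right) = 7 \left(-2992 + 5373\right) = 7 \cdot 2381 = 16667$)
$\left(\left(4303 + 13728\right) \left(r - 12927\right) + Z\right) + 18243 = \left(\left(4303 + 13728\right) \left(16667 - 12927\right) - 15589\right) + 18243 = \left(18031 \cdot 3740 - 15589\right) + 18243 = \left(67435940 - 15589\right) + 18243 = 67420351 + 18243 = 67438594$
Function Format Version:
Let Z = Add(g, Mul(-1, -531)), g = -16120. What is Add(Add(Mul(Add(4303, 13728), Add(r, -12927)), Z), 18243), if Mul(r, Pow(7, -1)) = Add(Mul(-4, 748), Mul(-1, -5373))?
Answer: 67438594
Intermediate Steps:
Z = -15589 (Z = Add(-16120, Mul(-1, -531)) = Add(-16120, 531) = -15589)
r = 16667 (r = Mul(7, Add(Mul(-4, 748), Mul(-1, -5373))) = Mul(7, Add(-2992, 5373)) = Mul(7, 2381) = 16667)
Add(Add(Mul(Add(4303, 13728), Add(r, -12927)), Z), 18243) = Add(Add(Mul(Add(4303, 13728), Add(16667, -12927)), -15589), 18243) = Add(Add(Mul(18031, 3740), -15589), 18243) = Add(Add(67435940, -15589), 18243) = Add(67420351, 18243) = 67438594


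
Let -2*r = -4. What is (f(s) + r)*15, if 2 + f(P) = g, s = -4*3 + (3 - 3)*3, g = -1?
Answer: -15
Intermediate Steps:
r = 2 (r = -1/2*(-4) = 2)
s = -12 (s = -12 + 0*3 = -12 + 0 = -12)
f(P) = -3 (f(P) = -2 - 1 = -3)
(f(s) + r)*15 = (-3 + 2)*15 = -1*15 = -15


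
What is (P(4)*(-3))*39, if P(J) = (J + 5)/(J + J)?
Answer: -1053/8 ≈ -131.63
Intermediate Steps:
P(J) = (5 + J)/(2*J) (P(J) = (5 + J)/((2*J)) = (5 + J)*(1/(2*J)) = (5 + J)/(2*J))
(P(4)*(-3))*39 = (((1/2)*(5 + 4)/4)*(-3))*39 = (((1/2)*(1/4)*9)*(-3))*39 = ((9/8)*(-3))*39 = -27/8*39 = -1053/8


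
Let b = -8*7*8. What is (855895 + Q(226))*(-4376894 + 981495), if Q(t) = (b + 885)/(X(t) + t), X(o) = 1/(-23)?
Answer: -15103061953020034/5197 ≈ -2.9061e+12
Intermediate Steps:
X(o) = -1/23
b = -448 (b = -56*8 = -448)
Q(t) = 437/(-1/23 + t) (Q(t) = (-448 + 885)/(-1/23 + t) = 437/(-1/23 + t))
(855895 + Q(226))*(-4376894 + 981495) = (855895 + 10051/(-1 + 23*226))*(-4376894 + 981495) = (855895 + 10051/(-1 + 5198))*(-3395399) = (855895 + 10051/5197)*(-3395399) = (4448096366/5197)*(-3395399) = -15103061953020034/5197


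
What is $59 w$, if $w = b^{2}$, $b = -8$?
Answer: $3776$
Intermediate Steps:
$w = 64$ ($w = \left(-8\right)^{2} = 64$)
$59 w = 59 \cdot 64 = 3776$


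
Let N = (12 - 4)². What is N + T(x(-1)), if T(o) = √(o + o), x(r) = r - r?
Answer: 64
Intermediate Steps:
x(r) = 0
T(o) = √2*√o (T(o) = √(2*o) = √2*√o)
N = 64 (N = 8² = 64)
N + T(x(-1)) = 64 + √2*√0 = 64 + √2*0 = 64 + 0 = 64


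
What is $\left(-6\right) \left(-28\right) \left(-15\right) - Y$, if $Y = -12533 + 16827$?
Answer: $-6814$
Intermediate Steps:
$Y = 4294$
$\left(-6\right) \left(-28\right) \left(-15\right) - Y = \left(-6\right) \left(-28\right) \left(-15\right) - 4294 = 168 \left(-15\right) - 4294 = -2520 - 4294 = -6814$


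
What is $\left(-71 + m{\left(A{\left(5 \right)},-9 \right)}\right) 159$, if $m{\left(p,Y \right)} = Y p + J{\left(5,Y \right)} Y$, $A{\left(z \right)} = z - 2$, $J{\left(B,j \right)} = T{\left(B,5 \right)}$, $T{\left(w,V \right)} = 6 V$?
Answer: $-58512$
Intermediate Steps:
$J{\left(B,j \right)} = 30$ ($J{\left(B,j \right)} = 6 \cdot 5 = 30$)
$A{\left(z \right)} = -2 + z$
$m{\left(p,Y \right)} = 30 Y + Y p$ ($m{\left(p,Y \right)} = Y p + 30 Y = 30 Y + Y p$)
$\left(-71 + m{\left(A{\left(5 \right)},-9 \right)}\right) 159 = \left(-71 - 9 \left(30 + \left(-2 + 5\right)\right)\right) 159 = \left(-71 - 9 \left(30 + 3\right)\right) 159 = \left(-71 - 297\right) 159 = \left(-368\right) 159 = -58512$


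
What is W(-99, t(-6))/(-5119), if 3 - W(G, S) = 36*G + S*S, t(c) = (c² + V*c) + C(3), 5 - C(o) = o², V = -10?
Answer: 4897/5119 ≈ 0.95663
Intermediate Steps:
C(o) = 5 - o²
t(c) = -4 + c² - 10*c (t(c) = (c² - 10*c) + (5 - 1*3²) = (c² - 10*c) + (5 - 1*9) = (c² - 10*c) + (5 - 9) = (c² - 10*c) - 4 = -4 + c² - 10*c)
W(G, S) = 3 - S² - 36*G (W(G, S) = 3 - (36*G + S*S) = 3 - (36*G + S²) = 3 - (S² + 36*G) = 3 + (-S² - 36*G) = 3 - S² - 36*G)
W(-99, t(-6))/(-5119) = (3 - (-4 + (-6)² - 10*(-6))² - 36*(-99))/(-5119) = (3 - (-4 + 36 + 60)² + 3564)*(-1/5119) = (3 - 1*92² + 3564)*(-1/5119) = (3 - 1*8464 + 3564)*(-1/5119) = (3 - 8464 + 3564)*(-1/5119) = -4897*(-1/5119) = 4897/5119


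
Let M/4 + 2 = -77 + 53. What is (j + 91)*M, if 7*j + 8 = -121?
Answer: -52832/7 ≈ -7547.4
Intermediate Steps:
M = -104 (M = -8 + 4*(-77 + 53) = -8 + 4*(-24) = -8 - 96 = -104)
j = -129/7 (j = -8/7 + (1/7)*(-121) = -8/7 - 121/7 = -129/7 ≈ -18.429)
(j + 91)*M = (-129/7 + 91)*(-104) = (508/7)*(-104) = -52832/7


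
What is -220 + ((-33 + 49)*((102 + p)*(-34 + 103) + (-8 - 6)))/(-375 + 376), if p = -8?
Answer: 103332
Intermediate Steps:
-220 + ((-33 + 49)*((102 + p)*(-34 + 103) + (-8 - 6)))/(-375 + 376) = -220 + ((-33 + 49)*((102 - 8)*(-34 + 103) + (-8 - 6)))/(-375 + 376) = -220 + (16*(94*69 - 14))/1 = -220 + 1*(16*(6486 - 14)) = -220 + 1*(16*6472) = -220 + 1*103552 = -220 + 103552 = 103332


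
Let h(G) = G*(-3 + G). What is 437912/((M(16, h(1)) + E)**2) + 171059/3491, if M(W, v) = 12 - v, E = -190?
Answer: 244467/3872 ≈ 63.137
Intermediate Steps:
437912/((M(16, h(1)) + E)**2) + 171059/3491 = 437912/(((12 - (-3 + 1)) - 190)**2) + 171059/3491 = 437912/(((12 - (-2)) - 190)**2) + 171059*(1/3491) = 437912/(((12 - 1*(-2)) - 190)**2) + 49 = 437912/(((12 + 2) - 190)**2) + 49 = 437912/((14 - 190)**2) + 49 = 437912/((-176)**2) + 49 = 437912/30976 + 49 = 437912*(1/30976) + 49 = 54739/3872 + 49 = 244467/3872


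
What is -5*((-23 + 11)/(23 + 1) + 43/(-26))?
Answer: 140/13 ≈ 10.769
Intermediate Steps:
-5*((-23 + 11)/(23 + 1) + 43/(-26)) = -5*(-12/24 + 43*(-1/26)) = -5*(-12*1/24 - 43/26) = -5*(-1/2 - 43/26) = -5*(-28/13) = 140/13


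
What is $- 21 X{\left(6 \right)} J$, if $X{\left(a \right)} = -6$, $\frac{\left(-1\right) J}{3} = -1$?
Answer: $378$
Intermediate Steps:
$J = 3$ ($J = \left(-3\right) \left(-1\right) = 3$)
$- 21 X{\left(6 \right)} J = \left(-21\right) \left(-6\right) 3 = 126 \cdot 3 = 378$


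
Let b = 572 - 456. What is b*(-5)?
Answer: -580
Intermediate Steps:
b = 116
b*(-5) = 116*(-5) = -580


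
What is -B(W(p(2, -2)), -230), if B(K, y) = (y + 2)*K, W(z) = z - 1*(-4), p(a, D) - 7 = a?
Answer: 2964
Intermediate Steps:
p(a, D) = 7 + a
W(z) = 4 + z (W(z) = z + 4 = 4 + z)
B(K, y) = K*(2 + y) (B(K, y) = (2 + y)*K = K*(2 + y))
-B(W(p(2, -2)), -230) = -(4 + (7 + 2))*(2 - 230) = -(4 + 9)*(-228) = -13*(-228) = -1*(-2964) = 2964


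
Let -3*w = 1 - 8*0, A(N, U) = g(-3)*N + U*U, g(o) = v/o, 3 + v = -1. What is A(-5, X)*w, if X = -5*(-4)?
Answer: -1180/9 ≈ -131.11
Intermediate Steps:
v = -4 (v = -3 - 1 = -4)
g(o) = -4/o
X = 20
A(N, U) = U**2 + 4*N/3 (A(N, U) = (-4/(-3))*N + U*U = (-4*(-1/3))*N + U**2 = 4*N/3 + U**2 = U**2 + 4*N/3)
w = -1/3 (w = -(1 - 8*0)/3 = -(1 + 0)/3 = -1/3*1 = -1/3 ≈ -0.33333)
A(-5, X)*w = (20**2 + (4/3)*(-5))*(-1/3) = (400 - 20/3)*(-1/3) = (1180/3)*(-1/3) = -1180/9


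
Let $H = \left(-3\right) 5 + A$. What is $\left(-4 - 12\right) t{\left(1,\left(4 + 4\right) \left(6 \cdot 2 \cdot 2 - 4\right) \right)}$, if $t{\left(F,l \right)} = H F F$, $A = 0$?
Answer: $240$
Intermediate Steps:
$H = -15$ ($H = \left(-3\right) 5 + 0 = -15 + 0 = -15$)
$t{\left(F,l \right)} = - 15 F^{2}$ ($t{\left(F,l \right)} = - 15 F F = - 15 F^{2}$)
$\left(-4 - 12\right) t{\left(1,\left(4 + 4\right) \left(6 \cdot 2 \cdot 2 - 4\right) \right)} = \left(-4 - 12\right) \left(- 15 \cdot 1^{2}\right) = - 16 \left(\left(-15\right) 1\right) = \left(-16\right) \left(-15\right) = 240$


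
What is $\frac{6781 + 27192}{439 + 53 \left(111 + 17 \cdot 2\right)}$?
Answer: $\frac{33973}{8124} \approx 4.1818$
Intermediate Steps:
$\frac{6781 + 27192}{439 + 53 \left(111 + 17 \cdot 2\right)} = \frac{33973}{439 + 53 \left(111 + 34\right)} = \frac{33973}{439 + 53 \cdot 145} = \frac{33973}{439 + 7685} = \frac{33973}{8124}$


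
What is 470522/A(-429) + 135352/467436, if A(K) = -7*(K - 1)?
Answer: 27543291389/175872795 ≈ 156.61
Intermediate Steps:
A(K) = 7 - 7*K (A(K) = -7*(-1 + K) = 7 - 7*K)
470522/A(-429) + 135352/467436 = 470522/(7 - 7*(-429)) + 135352/467436 = 470522/(7 + 3003) + 135352*(1/467436) = 470522/3010 + 33838/116859 = 470522*(1/3010) + 33838/116859 = 235261/1505 + 33838/116859 = 27543291389/175872795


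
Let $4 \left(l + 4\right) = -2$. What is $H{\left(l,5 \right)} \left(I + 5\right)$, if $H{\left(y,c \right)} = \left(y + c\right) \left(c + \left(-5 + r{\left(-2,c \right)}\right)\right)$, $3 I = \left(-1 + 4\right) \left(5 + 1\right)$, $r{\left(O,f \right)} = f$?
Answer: $\frac{55}{2} \approx 27.5$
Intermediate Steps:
$l = - \frac{9}{2}$ ($l = -4 + \frac{1}{4} \left(-2\right) = -4 - \frac{1}{2} = - \frac{9}{2} \approx -4.5$)
$I = 6$ ($I = \frac{\left(-1 + 4\right) \left(5 + 1\right)}{3} = \frac{3 \cdot 6}{3} = \frac{1}{3} \cdot 18 = 6$)
$H{\left(y,c \right)} = \left(-5 + 2 c\right) \left(c + y\right)$ ($H{\left(y,c \right)} = \left(y + c\right) \left(c + \left(-5 + c\right)\right) = \left(c + y\right) \left(-5 + 2 c\right) = \left(-5 + 2 c\right) \left(c + y\right)$)
$H{\left(l,5 \right)} \left(I + 5\right) = \left(\left(-5\right) 5 - - \frac{45}{2} + 2 \cdot 5^{2} + 2 \cdot 5 \left(- \frac{9}{2}\right)\right) \left(6 + 5\right) = \left(-25 + \frac{45}{2} + 2 \cdot 25 - 45\right) 11 = \left(-25 + \frac{45}{2} + 50 - 45\right) 11 = \frac{5}{2} \cdot 11 = \frac{55}{2}$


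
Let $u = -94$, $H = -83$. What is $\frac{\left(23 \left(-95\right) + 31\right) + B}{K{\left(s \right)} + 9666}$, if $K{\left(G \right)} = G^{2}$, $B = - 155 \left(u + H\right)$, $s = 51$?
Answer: $\frac{2809}{1363} \approx 2.0609$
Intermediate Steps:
$B = 27435$ ($B = - 155 \left(-94 - 83\right) = \left(-155\right) \left(-177\right) = 27435$)
$\frac{\left(23 \left(-95\right) + 31\right) + B}{K{\left(s \right)} + 9666} = \frac{\left(23 \left(-95\right) + 31\right) + 27435}{51^{2} + 9666} = \frac{\left(-2185 + 31\right) + 27435}{2601 + 9666} = \frac{-2154 + 27435}{12267} = 25281 \cdot \frac{1}{12267} = \frac{2809}{1363}$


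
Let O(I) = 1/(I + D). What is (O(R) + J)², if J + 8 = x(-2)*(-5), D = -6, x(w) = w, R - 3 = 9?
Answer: 169/36 ≈ 4.6944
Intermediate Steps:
R = 12 (R = 3 + 9 = 12)
O(I) = 1/(-6 + I) (O(I) = 1/(I - 6) = 1/(-6 + I))
J = 2 (J = -8 - 2*(-5) = -8 + 10 = 2)
(O(R) + J)² = (1/(-6 + 12) + 2)² = (1/6 + 2)² = (⅙ + 2)² = (13/6)² = 169/36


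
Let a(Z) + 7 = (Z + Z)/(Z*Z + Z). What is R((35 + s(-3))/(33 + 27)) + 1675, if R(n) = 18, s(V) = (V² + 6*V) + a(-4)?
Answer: 1693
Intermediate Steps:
a(Z) = -7 + 2*Z/(Z + Z²) (a(Z) = -7 + (Z + Z)/(Z*Z + Z) = -7 + (2*Z)/(Z² + Z) = -7 + (2*Z)/(Z + Z²) = -7 + 2*Z/(Z + Z²))
s(V) = -23/3 + V² + 6*V (s(V) = (V² + 6*V) + (-5 - 7*(-4))/(1 - 4) = (V² + 6*V) + (-5 + 28)/(-3) = (V² + 6*V) - ⅓*23 = (V² + 6*V) - 23/3 = -23/3 + V² + 6*V)
R((35 + s(-3))/(33 + 27)) + 1675 = 18 + 1675 = 1693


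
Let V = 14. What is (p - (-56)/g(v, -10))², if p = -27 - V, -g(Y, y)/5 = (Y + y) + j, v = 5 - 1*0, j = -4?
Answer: 3200521/2025 ≈ 1580.5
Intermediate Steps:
v = 5 (v = 5 + 0 = 5)
g(Y, y) = 20 - 5*Y - 5*y (g(Y, y) = -5*((Y + y) - 4) = -5*(-4 + Y + y) = 20 - 5*Y - 5*y)
p = -41 (p = -27 - 1*14 = -27 - 14 = -41)
(p - (-56)/g(v, -10))² = (-41 - (-56)/(20 - 5*5 - 5*(-10)))² = (-41 - (-56)/(20 - 25 + 50))² = (-41 - (-56)/45)² = (-41 - 1*(-56/45))² = (-41 + 56/45)² = (-1789/45)² = 3200521/2025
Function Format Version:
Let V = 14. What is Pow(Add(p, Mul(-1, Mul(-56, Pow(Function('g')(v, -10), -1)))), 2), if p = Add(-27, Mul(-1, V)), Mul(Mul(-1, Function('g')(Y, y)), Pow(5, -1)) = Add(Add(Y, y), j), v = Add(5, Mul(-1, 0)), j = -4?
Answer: Rational(3200521, 2025) ≈ 1580.5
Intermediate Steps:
v = 5 (v = Add(5, 0) = 5)
Function('g')(Y, y) = Add(20, Mul(-5, Y), Mul(-5, y)) (Function('g')(Y, y) = Mul(-5, Add(Add(Y, y), -4)) = Mul(-5, Add(-4, Y, y)) = Add(20, Mul(-5, Y), Mul(-5, y)))
p = -41 (p = Add(-27, Mul(-1, 14)) = Add(-27, -14) = -41)
Pow(Add(p, Mul(-1, Mul(-56, Pow(Function('g')(v, -10), -1)))), 2) = Pow(Add(-41, Mul(-1, Mul(-56, Pow(Add(20, Mul(-5, 5), Mul(-5, -10)), -1)))), 2) = Pow(Add(-41, Mul(-1, Mul(-56, Pow(Add(20, -25, 50), -1)))), 2) = Pow(Add(-41, Mul(-1, Mul(-56, Pow(45, -1)))), 2) = Pow(Add(-41, Mul(-1, Mul(-56, Rational(1, 45)))), 2) = Pow(Add(-41, Mul(-1, Rational(-56, 45))), 2) = Pow(Add(-41, Rational(56, 45)), 2) = Pow(Rational(-1789, 45), 2) = Rational(3200521, 2025)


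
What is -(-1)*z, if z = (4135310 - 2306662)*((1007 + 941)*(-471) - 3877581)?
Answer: -8768529909672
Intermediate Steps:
z = -8768529909672 (z = 1828648*(1948*(-471) - 3877581) = 1828648*(-917508 - 3877581) = 1828648*(-4795089) = -8768529909672)
-(-1)*z = -(-1)*(-8768529909672) = -1*8768529909672 = -8768529909672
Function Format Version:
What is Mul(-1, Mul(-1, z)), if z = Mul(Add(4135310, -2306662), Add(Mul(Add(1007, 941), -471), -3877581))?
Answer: -8768529909672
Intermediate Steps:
z = -8768529909672 (z = Mul(1828648, Add(Mul(1948, -471), -3877581)) = Mul(1828648, Add(-917508, -3877581)) = Mul(1828648, -4795089) = -8768529909672)
Mul(-1, Mul(-1, z)) = Mul(-1, Mul(-1, -8768529909672)) = Mul(-1, 8768529909672) = -8768529909672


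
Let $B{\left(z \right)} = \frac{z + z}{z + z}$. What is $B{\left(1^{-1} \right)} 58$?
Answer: $58$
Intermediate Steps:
$B{\left(z \right)} = 1$ ($B{\left(z \right)} = \frac{2 z}{2 z} = 2 z \frac{1}{2 z} = 1$)
$B{\left(1^{-1} \right)} 58 = 1 \cdot 58 = 58$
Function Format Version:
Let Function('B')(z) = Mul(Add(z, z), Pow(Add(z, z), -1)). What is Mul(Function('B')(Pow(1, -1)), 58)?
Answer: 58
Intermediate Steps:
Function('B')(z) = 1 (Function('B')(z) = Mul(Mul(2, z), Pow(Mul(2, z), -1)) = Mul(Mul(2, z), Mul(Rational(1, 2), Pow(z, -1))) = 1)
Mul(Function('B')(Pow(1, -1)), 58) = Mul(1, 58) = 58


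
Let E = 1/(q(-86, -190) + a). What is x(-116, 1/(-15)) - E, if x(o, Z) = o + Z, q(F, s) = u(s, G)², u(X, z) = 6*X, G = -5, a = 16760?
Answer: -91671311/789816 ≈ -116.07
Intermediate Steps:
q(F, s) = 36*s² (q(F, s) = (6*s)² = 36*s²)
x(o, Z) = Z + o
E = 1/1316360 (E = 1/(36*(-190)² + 16760) = 1/(36*36100 + 16760) = 1/(1299600 + 16760) = 1/1316360 ≈ 7.5967e-7)
x(-116, 1/(-15)) - E = (1/(-15) - 116) - 1*1/1316360 = (-1/15 - 116) - 1/1316360 = -1741/15 - 1/1316360 = -91671311/789816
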